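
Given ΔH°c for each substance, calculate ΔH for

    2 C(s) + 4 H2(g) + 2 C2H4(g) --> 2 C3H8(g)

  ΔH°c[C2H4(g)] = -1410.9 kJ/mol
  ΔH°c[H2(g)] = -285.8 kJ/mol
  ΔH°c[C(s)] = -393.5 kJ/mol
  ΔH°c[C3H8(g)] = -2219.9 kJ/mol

ΔH = -312.2 kJ/mol

Using ΔH = Σ nΔHc°(reactants) − Σ nΔHc°(products):
= [2·(-393.5) + 4·(-285.8) + 2·(-1410.9)] − [2·(-2219.9)]
= -312.2 kJ/mol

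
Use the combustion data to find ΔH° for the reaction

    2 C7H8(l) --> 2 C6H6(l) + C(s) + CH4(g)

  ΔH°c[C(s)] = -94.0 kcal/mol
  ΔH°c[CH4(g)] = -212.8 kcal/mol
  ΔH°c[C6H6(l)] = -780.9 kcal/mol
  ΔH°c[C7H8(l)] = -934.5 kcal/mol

With combustion enthalpies, reactants minus products:
= [2·(-934.5)] − [2·(-780.9) + 1·(-94.0) + 1·(-212.8)]
= -0.4 kcal/mol

ΔH° = -0.4 kcal/mol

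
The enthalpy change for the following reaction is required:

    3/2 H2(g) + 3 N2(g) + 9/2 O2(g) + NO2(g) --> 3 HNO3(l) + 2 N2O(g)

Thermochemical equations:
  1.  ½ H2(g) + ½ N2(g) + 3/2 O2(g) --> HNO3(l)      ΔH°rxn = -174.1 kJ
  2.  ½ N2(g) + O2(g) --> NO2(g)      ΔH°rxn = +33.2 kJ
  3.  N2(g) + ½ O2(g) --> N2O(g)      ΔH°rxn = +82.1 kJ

eq. 1 × 3: (3)·(-174.1) = -522.3 kJ
eq. 2 reversed: -33.2 kJ
eq. 3 × 2: (2)·(+82.1) = +164.2 kJ
Summing the manipulated equations, ΔH°rxn = (-522.3) + (-33.2) + (+164.2) = -391.3 kJ

ΔH°rxn = -391.3 kJ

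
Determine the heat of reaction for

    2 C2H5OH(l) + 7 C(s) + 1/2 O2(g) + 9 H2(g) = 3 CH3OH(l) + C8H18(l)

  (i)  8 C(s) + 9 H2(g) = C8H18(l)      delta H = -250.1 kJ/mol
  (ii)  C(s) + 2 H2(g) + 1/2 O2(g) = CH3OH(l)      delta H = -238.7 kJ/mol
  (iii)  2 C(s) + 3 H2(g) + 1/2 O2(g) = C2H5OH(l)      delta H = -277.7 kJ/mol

(i) as written (C8H18(l) already on the product side): -250.1 kJ/mol
(ii) × 3 (scale by 3 for the 3 CH3OH(l)): (3)·(-238.7) = -716.1 kJ/mol
(iii) reversed and × 2 (C2H5OH(l) must end up as a reactant; scale by 2 for the 2 C2H5OH(l)): (-2)·(-277.7) = +555.4 kJ/mol
delta H = (1)·(-250.1) + (3)·(-238.7) + (-2)·(-277.7) = -410.8 kJ/mol

delta H = -410.8 kJ/mol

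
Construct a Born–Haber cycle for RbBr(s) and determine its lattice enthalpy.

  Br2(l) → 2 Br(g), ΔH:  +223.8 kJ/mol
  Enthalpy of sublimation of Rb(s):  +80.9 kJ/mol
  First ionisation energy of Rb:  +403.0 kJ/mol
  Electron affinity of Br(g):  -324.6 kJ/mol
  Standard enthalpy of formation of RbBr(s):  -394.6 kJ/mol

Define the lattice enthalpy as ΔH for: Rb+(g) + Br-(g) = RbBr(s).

U = -665.8 kJ/mol

ΔHf° = 1·ΔHsub + 1·(ΣIE) + 1/2·D(Br2) + 1·EA + U
-394.6 = 1·(+80.9) + 1·(+403.0) + 1/2·(+223.8) + 1·(-324.6) + U
U = -394.6 − (+271.2) = -665.8 kJ/mol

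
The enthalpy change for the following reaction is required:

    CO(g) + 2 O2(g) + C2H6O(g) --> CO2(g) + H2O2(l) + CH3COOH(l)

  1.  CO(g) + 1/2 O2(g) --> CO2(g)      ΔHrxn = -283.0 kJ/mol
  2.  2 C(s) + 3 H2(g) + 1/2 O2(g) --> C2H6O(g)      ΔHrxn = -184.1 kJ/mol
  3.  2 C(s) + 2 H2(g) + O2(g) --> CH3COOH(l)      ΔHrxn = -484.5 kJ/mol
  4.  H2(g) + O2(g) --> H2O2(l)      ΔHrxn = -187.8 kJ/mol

ΔHrxn = -771.2 kJ/mol

eq. 1 as written (CO(g) already on the reactant side): -283.0 kJ/mol
eq. 2 reversed (C2H6O(g) must end up as a reactant): +184.1 kJ/mol
eq. 3 as written (CH3COOH(l) already on the product side): -484.5 kJ/mol
eq. 4 as written (H2O2(l) already on the product side): -187.8 kJ/mol
Summing the manipulated equations, ΔHrxn = (1)·(-283.0) + (-1)·(-184.1) + (1)·(-484.5) + (1)·(-187.8) = -771.2 kJ/mol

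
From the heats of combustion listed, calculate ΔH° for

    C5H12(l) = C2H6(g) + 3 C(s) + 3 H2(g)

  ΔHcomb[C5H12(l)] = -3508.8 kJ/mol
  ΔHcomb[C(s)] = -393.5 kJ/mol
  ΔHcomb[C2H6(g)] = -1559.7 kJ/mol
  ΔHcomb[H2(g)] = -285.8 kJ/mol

ΔH° = 88.8 kJ/mol

With combustion enthalpies, reactants minus products:
= [1·(-3508.8)] − [1·(-1559.7) + 3·(-393.5) + 3·(-285.8)]
= 88.8 kJ/mol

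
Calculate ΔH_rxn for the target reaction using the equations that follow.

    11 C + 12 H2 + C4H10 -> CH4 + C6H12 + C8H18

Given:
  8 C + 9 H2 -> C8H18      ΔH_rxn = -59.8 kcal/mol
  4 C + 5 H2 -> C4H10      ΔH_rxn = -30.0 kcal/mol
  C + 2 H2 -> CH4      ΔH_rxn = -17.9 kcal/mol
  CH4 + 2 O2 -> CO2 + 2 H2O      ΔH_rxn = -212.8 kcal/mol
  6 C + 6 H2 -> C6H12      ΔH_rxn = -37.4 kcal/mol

ΔH_rxn = -85.1 kcal/mol

equation 1 as written (C8H18 already on the product side): -59.8 kcal/mol
equation 2 reversed (reverse to put C4H10 on the reactant side): +30.0 kcal/mol
equation 3 as written: -17.9 kcal/mol
equation 4: not needed (O2 appears nowhere else).
equation 5 as written (C6H12 already on the product side): -37.4 kcal/mol
By Hess's law, ΔH_rxn = (-59.8) + (+30.0) + (-17.9) + (-37.4) = -85.1 kcal/mol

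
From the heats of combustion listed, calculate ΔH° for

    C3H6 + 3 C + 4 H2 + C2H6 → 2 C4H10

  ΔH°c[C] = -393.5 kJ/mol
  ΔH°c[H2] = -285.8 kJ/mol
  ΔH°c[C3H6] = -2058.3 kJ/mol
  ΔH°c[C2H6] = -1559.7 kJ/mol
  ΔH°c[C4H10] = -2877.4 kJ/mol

With combustion enthalpies, reactants minus products:
= [1·(-2058.3) + 3·(-393.5) + 4·(-285.8) + 1·(-1559.7)] − [2·(-2877.4)]
= -186.9 kJ/mol

ΔH° = -186.9 kJ/mol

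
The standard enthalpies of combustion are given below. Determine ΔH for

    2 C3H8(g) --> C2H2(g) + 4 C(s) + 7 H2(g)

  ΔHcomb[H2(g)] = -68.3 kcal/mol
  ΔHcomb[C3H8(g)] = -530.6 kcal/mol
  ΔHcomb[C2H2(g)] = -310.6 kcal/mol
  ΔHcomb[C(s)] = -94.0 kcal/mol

With combustion enthalpies, reactants minus products:
= [2·(-530.6)] − [1·(-310.6) + 4·(-94.0) + 7·(-68.3)]
= 103.5 kcal/mol

ΔH = 103.5 kcal/mol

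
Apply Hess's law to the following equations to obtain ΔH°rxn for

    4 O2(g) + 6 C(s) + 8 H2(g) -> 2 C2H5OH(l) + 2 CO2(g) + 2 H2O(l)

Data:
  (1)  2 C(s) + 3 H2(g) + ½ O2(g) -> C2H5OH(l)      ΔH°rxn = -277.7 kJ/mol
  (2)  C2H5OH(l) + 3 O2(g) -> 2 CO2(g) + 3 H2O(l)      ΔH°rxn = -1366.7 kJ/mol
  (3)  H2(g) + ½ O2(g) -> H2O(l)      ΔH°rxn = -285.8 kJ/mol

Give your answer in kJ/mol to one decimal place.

(1) × 3: (3)·(-277.7) = -833.1 kJ/mol
(2) as written: -1366.7 kJ/mol
(3) reversed: +285.8 kJ/mol
Since enthalpy is a state function, ΔH°rxn = (-833.1) + (-1366.7) + (+285.8) = -1914.0 kJ/mol

ΔH°rxn = -1914.0 kJ/mol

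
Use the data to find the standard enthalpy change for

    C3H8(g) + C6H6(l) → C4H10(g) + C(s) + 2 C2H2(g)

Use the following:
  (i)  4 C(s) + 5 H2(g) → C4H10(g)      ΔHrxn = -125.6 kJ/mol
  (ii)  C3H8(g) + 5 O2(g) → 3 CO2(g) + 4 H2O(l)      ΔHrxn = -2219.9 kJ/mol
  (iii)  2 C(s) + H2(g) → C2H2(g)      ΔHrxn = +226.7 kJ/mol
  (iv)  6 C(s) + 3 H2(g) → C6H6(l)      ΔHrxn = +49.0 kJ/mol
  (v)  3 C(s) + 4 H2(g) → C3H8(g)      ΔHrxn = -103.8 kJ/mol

(i) as written (C4H10(g) already on the product side): -125.6 kJ/mol
(ii): not needed (CO2(g) appears nowhere else).
(iii) × 2 (×2 to match 2 C2H2(g) in the target): (2)·(+226.7) = +453.4 kJ/mol
(iv) reversed (C6H6(l) must end up as a reactant): -49.0 kJ/mol
(v) reversed: +103.8 kJ/mol
Summing the manipulated equations, ΔHrxn = (-125.6) + (+453.4) + (-49.0) + (+103.8) = 382.6 kJ/mol

ΔHrxn = 382.6 kJ/mol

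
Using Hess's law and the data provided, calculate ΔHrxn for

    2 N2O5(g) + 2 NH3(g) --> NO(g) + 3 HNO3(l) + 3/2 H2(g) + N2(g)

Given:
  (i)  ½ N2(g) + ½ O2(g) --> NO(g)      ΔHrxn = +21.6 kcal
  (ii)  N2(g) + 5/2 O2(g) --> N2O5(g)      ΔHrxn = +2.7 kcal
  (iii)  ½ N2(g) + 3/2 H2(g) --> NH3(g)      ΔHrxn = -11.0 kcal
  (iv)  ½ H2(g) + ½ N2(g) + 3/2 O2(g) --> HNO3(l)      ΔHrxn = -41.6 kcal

(i) as written: +21.6 kcal
(ii) reversed and × 2: (-2)·(+2.7) = -5.4 kcal
(iii) reversed and × 2: (-2)·(-11.0) = +22.0 kcal
(iv) × 3: (3)·(-41.6) = -124.8 kcal
ΔHrxn = (+21.6) + (-5.4) + (+22.0) + (-124.8) = -86.6 kcal

ΔHrxn = -86.6 kcal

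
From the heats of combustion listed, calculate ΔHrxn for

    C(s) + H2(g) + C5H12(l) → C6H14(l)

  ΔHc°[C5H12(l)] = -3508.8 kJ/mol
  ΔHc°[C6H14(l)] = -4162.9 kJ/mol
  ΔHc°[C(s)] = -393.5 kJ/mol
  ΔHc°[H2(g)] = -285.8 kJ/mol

ΔHrxn = -25.2 kJ/mol

Using ΔH = Σ nΔHc°(reactants) − Σ nΔHc°(products):
= [1·(-393.5) + 1·(-285.8) + 1·(-3508.8)] − [1·(-4162.9)]
= -25.2 kJ/mol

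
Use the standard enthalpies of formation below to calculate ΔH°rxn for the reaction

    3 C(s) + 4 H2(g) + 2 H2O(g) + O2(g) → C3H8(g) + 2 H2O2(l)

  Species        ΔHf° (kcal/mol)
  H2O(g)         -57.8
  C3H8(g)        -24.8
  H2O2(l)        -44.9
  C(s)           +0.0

Products: 1·(-24.8) + 2·(-44.9) = -114.6
Reactants: 3·(+0.0) + 4·(+0.0) + 2·(-57.8) + 1·(+0.0) = -115.6
ΔH°rxn = (-114.6) − (-115.6) = 1.0 kcal/mol

ΔH°rxn = 1.0 kcal/mol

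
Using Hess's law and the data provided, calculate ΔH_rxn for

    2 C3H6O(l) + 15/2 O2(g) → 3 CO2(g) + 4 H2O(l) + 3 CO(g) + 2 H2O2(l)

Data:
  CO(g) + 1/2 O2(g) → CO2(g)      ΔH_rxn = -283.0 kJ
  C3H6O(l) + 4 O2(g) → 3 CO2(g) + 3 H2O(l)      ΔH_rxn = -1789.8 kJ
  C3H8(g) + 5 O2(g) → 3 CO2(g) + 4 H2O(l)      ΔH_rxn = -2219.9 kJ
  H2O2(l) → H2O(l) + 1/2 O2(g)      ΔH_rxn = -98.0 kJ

ΔH_rxn = -2534.6 kJ

equation 1 reversed and × 3 (CO(g) must end up as a product; scale by 3 for the 3 CO(g)): (-3)·(-283.0) = +849.0 kJ
equation 2 × 2 (scale by 2 for the 2 C3H6O(l)): (2)·(-1789.8) = -3579.6 kJ
equation 3: not needed (C3H8(g) appears nowhere else).
equation 4 reversed and × 2 (reverse to put H2O2(l) on the product side; ×2 to match 2 H2O2(l) in the target): (-2)·(-98.0) = +196.0 kJ
Summing the manipulated equations, ΔH_rxn = (-3)·(-283.0) + (2)·(-1789.8) + (-2)·(-98.0) = -2534.6 kJ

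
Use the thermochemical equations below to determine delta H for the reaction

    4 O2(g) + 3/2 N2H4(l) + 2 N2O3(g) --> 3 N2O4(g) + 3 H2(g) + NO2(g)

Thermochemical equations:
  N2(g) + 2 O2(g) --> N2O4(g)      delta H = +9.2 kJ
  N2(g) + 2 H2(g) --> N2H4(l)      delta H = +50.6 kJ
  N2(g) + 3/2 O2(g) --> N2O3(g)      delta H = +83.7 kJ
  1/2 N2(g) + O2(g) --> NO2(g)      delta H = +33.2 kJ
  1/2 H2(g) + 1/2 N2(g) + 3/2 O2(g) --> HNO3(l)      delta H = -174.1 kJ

delta H = -182.5 kJ

equation 1 × 3 (×3 to match 3 N2O4(g) in the target): (3)·(+9.2) = +27.6 kJ
equation 2 reversed and × 3/2 (N2H4(l) must end up as a reactant; ×3/2 to match 3/2 N2H4(l) in the target): (-3/2)·(+50.6) = -75.9 kJ
equation 3 reversed and × 2 (N2O3(g) must end up as a reactant; ×2 to match 2 N2O3(g) in the target): (-2)·(+83.7) = -167.4 kJ
equation 4 as written (NO2(g) already on the product side): +33.2 kJ
equation 5: not needed (HNO3(l) appears nowhere else).
By Hess's law, delta H = (+27.6) + (-75.9) + (-167.4) + (+33.2) = -182.5 kJ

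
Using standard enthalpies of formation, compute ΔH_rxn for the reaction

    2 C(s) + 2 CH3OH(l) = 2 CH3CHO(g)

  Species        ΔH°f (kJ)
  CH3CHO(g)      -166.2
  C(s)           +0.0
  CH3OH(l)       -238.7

ΔH_rxn = 145.0 kJ

Products: 2·(-166.2) = -332.4
Reactants: 2·(+0.0) + 2·(-238.7) = -477.4
ΔH_rxn = (-332.4) − (-477.4) = 145.0 kJ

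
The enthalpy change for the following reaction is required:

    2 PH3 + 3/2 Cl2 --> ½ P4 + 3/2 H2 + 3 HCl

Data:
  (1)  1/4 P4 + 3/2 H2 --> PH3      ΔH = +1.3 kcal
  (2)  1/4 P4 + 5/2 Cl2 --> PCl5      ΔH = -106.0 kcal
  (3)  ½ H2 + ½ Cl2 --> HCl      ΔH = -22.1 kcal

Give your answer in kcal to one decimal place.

ΔH = -68.9 kcal

(1) reversed and × 2 (PH3 must end up as a reactant; ×2 to match 2 PH3 in the target): (-2)·(+1.3) = -2.6 kcal
(2): not needed (PCl5 appears nowhere else).
(3) × 3 (×3 to match 3 HCl in the target): (3)·(-22.1) = -66.3 kcal
Summing the manipulated equations, ΔH = (-2)·(+1.3) + (3)·(-22.1) = -68.9 kcal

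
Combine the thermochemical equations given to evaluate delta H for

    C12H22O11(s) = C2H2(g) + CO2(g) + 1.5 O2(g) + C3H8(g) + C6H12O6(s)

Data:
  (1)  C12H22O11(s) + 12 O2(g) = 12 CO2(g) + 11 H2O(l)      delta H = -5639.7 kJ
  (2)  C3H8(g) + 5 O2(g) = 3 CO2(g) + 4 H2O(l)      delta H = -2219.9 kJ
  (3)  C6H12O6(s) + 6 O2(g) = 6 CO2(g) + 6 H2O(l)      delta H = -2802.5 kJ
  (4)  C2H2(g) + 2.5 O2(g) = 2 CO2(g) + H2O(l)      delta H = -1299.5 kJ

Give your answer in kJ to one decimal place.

(1) as written: -5639.7 kJ
(2) reversed: +2219.9 kJ
(3) reversed: +2802.5 kJ
(4) reversed: +1299.5 kJ
delta H = (1)·(-5639.7) + (-1)·(-2219.9) + (-1)·(-2802.5) + (-1)·(-1299.5) = 682.2 kJ

delta H = 682.2 kJ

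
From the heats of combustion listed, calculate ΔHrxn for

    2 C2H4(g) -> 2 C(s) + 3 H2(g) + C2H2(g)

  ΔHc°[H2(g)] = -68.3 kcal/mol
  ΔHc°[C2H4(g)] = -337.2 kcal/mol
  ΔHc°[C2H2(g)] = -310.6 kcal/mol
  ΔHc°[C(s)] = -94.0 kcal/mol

ΔHrxn = 29.1 kcal/mol

With combustion enthalpies, reactants minus products:
= [2·(-337.2)] − [2·(-94.0) + 3·(-68.3) + 1·(-310.6)]
= 29.1 kcal/mol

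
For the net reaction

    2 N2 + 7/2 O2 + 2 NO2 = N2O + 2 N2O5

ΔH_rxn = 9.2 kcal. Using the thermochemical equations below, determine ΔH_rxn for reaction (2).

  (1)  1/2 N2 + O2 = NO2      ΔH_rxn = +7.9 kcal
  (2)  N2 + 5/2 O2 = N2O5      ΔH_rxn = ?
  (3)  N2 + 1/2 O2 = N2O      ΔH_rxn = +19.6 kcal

(1) reversed and × 2: (-2)·(+7.9) = -15.8 kcal
(2) × 2: contributes 2·x
(3) as written: +19.6 kcal
+9.2 = (-15.8) + (+19.6) + 2·x
x = (+9.2 − (+3.8)) / (2) = 2.7 kcal

ΔH_rxn = 2.7 kcal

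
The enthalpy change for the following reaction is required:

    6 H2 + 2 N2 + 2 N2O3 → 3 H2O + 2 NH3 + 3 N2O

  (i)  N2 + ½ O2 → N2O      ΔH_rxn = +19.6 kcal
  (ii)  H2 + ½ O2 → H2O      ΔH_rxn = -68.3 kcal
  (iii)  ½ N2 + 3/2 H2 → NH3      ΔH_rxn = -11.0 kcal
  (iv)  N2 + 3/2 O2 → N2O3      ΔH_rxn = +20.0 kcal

ΔH_rxn = -208.1 kcal

(i) × 3: (3)·(+19.6) = +58.8 kcal
(ii) × 3: (3)·(-68.3) = -204.9 kcal
(iii) × 2: (2)·(-11.0) = -22.0 kcal
(iv) reversed and × 2: (-2)·(+20.0) = -40.0 kcal
Combining the equations, ΔH_rxn = (3)·(+19.6) + (3)·(-68.3) + (2)·(-11.0) + (-2)·(+20.0) = -208.1 kcal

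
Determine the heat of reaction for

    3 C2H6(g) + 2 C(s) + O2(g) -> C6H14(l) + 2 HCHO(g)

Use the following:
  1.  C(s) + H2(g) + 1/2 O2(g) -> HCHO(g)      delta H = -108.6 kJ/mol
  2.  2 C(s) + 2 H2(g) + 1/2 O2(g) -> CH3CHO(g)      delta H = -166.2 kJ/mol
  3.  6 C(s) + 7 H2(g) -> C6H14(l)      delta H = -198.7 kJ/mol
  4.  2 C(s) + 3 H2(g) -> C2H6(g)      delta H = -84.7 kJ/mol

eq. 1 × 2 (×2 to match 2 HCHO(g) in the target): (2)·(-108.6) = -217.2 kJ/mol
eq. 2: not needed (CH3CHO(g) appears nowhere else).
eq. 3 as written (C6H14(l) already on the product side): -198.7 kJ/mol
eq. 4 reversed and × 3 (C2H6(g) must end up as a reactant; scale by 3 for the 3 C2H6(g)): (-3)·(-84.7) = +254.1 kJ/mol
Summing the manipulated equations, delta H = (-217.2) + (-198.7) + (+254.1) = -161.8 kJ/mol

delta H = -161.8 kJ/mol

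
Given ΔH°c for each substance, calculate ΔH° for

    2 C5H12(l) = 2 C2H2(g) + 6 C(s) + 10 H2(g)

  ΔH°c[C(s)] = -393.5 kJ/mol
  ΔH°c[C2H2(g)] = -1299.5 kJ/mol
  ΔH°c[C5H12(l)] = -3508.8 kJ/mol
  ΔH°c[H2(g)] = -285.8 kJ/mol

Using ΔH = Σ nΔHc°(reactants) − Σ nΔHc°(products):
= [2·(-3508.8)] − [2·(-1299.5) + 6·(-393.5) + 10·(-285.8)]
= 800.4 kJ/mol

ΔH° = 800.4 kJ/mol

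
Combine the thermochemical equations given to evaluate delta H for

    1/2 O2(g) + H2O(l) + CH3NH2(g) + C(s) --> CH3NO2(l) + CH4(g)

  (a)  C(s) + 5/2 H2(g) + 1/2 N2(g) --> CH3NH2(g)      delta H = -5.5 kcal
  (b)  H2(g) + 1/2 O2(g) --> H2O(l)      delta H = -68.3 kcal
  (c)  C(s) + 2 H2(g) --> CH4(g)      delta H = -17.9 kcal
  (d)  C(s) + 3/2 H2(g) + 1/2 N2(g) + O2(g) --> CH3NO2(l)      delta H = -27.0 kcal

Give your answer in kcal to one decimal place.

(a) reversed (reverse to put CH3NH2(g) on the reactant side): +5.5 kcal
(b) reversed (H2O(l) must end up as a reactant): +68.3 kcal
(c) as written (CH4(g) already on the product side): -17.9 kcal
(d) as written (CH3NO2(l) already on the product side): -27.0 kcal
By Hess's law, delta H = (-1)·(-5.5) + (-1)·(-68.3) + (1)·(-17.9) + (1)·(-27.0) = 28.9 kcal

delta H = 28.9 kcal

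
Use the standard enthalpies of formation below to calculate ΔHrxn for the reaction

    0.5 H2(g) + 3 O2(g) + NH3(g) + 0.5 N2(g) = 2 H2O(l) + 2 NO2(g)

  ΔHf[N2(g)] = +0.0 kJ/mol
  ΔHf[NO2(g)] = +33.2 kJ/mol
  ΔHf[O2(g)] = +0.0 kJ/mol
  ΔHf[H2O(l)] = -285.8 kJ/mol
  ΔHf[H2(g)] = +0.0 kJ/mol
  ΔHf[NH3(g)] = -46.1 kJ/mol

ΔHrxn = -459.1 kJ/mol

Products: 2·(-285.8) + 2·(+33.2) = -505.2
Reactants: 1/2·(+0.0) + 3·(+0.0) + 1·(-46.1) + 1/2·(+0.0) = -46.1
ΔHrxn = (-505.2) − (-46.1) = -459.1 kJ/mol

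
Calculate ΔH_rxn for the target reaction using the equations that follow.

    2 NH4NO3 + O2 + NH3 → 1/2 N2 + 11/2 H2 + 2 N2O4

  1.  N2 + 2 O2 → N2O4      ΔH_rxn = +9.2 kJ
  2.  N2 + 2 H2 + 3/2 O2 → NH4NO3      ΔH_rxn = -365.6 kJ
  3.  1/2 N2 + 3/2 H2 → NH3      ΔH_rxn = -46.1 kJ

eq. 1 × 2: (2)·(+9.2) = +18.4 kJ
eq. 2 reversed and × 2: (-2)·(-365.6) = +731.2 kJ
eq. 3 reversed: +46.1 kJ
By Hess's law, ΔH_rxn = (2)·(+9.2) + (-2)·(-365.6) + (-1)·(-46.1) = 795.7 kJ

ΔH_rxn = 795.7 kJ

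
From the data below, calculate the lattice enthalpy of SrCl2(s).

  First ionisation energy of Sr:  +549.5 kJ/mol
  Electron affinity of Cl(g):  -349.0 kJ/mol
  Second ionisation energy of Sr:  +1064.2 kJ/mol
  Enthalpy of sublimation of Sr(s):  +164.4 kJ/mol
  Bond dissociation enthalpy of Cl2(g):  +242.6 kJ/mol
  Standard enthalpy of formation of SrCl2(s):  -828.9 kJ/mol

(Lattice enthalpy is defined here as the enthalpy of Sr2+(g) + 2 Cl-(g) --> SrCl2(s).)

ΔHf° = 1·ΔHsub + 1·(ΣIE) + 1·D(Cl2) + 2·EA + U
-828.9 = 1·(+164.4) + 1·(+1613.7) + 1·(+242.6) + 2·(-349.0) + U
U = -828.9 − (+1322.7) = -2151.6 kJ/mol

U = -2151.6 kJ/mol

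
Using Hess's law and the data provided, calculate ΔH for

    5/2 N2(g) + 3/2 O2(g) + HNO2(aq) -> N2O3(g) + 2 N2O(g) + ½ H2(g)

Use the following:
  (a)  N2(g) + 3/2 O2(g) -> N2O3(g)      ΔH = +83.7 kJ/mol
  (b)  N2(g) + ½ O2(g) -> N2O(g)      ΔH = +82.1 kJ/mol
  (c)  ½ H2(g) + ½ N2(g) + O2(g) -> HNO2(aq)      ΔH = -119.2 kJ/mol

(a) as written (N2O3(g) already on the product side): +83.7 kJ/mol
(b) × 2 (scale by 2 for the 2 N2O(g)): (2)·(+82.1) = +164.2 kJ/mol
(c) reversed (reverse to put HNO2(aq) on the reactant side): +119.2 kJ/mol
ΔH = (+83.7) + (+164.2) + (+119.2) = 367.1 kJ/mol

ΔH = 367.1 kJ/mol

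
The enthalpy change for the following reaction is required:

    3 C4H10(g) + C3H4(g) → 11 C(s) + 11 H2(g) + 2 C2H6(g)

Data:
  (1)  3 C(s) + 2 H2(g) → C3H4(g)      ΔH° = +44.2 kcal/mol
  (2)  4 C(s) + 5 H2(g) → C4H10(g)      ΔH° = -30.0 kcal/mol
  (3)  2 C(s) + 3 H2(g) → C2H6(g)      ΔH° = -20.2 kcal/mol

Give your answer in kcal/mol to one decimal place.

ΔH° = 5.4 kcal/mol

(1) reversed: -44.2 kcal/mol
(2) reversed and × 3: (-3)·(-30.0) = +90.0 kcal/mol
(3) × 2: (2)·(-20.2) = -40.4 kcal/mol
ΔH° = (-1)·(+44.2) + (-3)·(-30.0) + (2)·(-20.2) = 5.4 kcal/mol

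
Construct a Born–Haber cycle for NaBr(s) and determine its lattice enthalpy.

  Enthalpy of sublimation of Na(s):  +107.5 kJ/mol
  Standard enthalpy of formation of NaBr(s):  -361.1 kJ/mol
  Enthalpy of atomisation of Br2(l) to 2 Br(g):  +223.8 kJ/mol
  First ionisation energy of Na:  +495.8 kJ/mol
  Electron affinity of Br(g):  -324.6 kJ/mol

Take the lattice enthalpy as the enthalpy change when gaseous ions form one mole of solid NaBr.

U = -751.7 kJ/mol

ΔHf° = 1·ΔHsub + 1·(ΣIE) + 1/2·D(Br2) + 1·EA + U
-361.1 = 1·(+107.5) + 1·(+495.8) + 1/2·(+223.8) + 1·(-324.6) + U
U = -361.1 − (+390.6) = -751.7 kJ/mol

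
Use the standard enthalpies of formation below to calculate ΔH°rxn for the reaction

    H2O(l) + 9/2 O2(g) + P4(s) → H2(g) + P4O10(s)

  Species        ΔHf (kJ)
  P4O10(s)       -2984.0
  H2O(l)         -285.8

ΔH°rxn = -2698.2 kJ

Products: 1·(+0.0) + 1·(-2984.0) = -2984.0
Reactants: 1·(-285.8) + 9/2·(+0.0) + 1·(+0.0) = -285.8
ΔH°rxn = (-2984.0) − (-285.8) = -2698.2 kJ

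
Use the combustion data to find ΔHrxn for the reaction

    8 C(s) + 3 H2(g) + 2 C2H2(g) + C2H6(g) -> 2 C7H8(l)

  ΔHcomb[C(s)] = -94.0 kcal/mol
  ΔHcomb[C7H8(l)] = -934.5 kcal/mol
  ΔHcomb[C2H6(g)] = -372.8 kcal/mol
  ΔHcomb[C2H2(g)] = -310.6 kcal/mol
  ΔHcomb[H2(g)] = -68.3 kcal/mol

ΔHrxn = -81.9 kcal/mol

Using ΔH = Σ nΔHc°(reactants) − Σ nΔHc°(products):
= [8·(-94.0) + 3·(-68.3) + 2·(-310.6) + 1·(-372.8)] − [2·(-934.5)]
= -81.9 kcal/mol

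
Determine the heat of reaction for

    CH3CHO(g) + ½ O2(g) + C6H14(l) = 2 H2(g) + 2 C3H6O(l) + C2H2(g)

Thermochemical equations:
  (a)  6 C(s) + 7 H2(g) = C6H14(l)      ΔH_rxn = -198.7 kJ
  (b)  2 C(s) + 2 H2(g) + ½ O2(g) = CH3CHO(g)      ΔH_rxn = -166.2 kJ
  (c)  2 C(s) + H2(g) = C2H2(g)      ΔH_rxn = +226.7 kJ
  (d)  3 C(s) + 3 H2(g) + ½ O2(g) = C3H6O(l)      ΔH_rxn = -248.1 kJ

(a) reversed (C6H14(l) must end up as a reactant): +198.7 kJ
(b) reversed (CH3CHO(g) must end up as a reactant): +166.2 kJ
(c) as written (C2H2(g) already on the product side): +226.7 kJ
(d) × 2 (scale by 2 for the 2 C3H6O(l)): (2)·(-248.1) = -496.2 kJ
Combining the equations, ΔH_rxn = (-1)·(-198.7) + (-1)·(-166.2) + (1)·(+226.7) + (2)·(-248.1) = 95.4 kJ

ΔH_rxn = 95.4 kJ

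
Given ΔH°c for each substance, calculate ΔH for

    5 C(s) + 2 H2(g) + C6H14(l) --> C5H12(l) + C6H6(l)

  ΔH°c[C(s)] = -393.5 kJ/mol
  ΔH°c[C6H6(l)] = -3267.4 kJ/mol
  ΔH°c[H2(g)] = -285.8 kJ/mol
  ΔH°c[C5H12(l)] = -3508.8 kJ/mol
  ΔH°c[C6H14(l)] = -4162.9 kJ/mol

ΔH = 74.2 kJ/mol

Using ΔH = Σ nΔHc°(reactants) − Σ nΔHc°(products):
= [5·(-393.5) + 2·(-285.8) + 1·(-4162.9)] − [1·(-3508.8) + 1·(-3267.4)]
= 74.2 kJ/mol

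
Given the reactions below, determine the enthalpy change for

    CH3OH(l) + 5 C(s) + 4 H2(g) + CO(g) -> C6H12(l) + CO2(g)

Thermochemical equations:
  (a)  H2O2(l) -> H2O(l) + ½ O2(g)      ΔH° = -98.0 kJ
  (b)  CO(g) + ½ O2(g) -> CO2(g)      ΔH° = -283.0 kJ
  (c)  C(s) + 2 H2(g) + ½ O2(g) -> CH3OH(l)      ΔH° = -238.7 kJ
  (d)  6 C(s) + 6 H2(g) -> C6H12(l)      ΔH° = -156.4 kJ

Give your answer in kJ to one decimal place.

ΔH° = -200.7 kJ

(a): not needed.
(b) as written: -283.0 kJ
(c) reversed: +238.7 kJ
(d) as written: -156.4 kJ
Since enthalpy is a state function, ΔH° = (1)·(-283.0) + (-1)·(-238.7) + (1)·(-156.4) = -200.7 kJ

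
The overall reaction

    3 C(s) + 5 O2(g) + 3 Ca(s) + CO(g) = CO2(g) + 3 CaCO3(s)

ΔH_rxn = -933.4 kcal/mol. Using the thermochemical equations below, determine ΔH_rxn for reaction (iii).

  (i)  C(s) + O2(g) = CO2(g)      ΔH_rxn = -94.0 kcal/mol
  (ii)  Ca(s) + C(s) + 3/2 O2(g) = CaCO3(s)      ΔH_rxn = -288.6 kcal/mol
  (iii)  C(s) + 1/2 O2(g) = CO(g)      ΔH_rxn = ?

(i) as written: -94.0 kcal/mol
(ii) × 3: (3)·(-288.6) = -865.8 kcal/mol
(iii) reversed: contributes −x
-933.4 = (-94.0) + (-865.8) − x
x = (-933.4 − (-959.8)) / (-1) = -26.4 kcal/mol

ΔH_rxn = -26.4 kcal/mol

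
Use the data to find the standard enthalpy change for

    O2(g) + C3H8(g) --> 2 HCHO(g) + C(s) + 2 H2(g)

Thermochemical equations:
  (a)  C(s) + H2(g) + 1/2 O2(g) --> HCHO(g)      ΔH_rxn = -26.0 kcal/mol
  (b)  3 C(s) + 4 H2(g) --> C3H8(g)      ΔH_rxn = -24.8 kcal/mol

ΔH_rxn = -27.2 kcal/mol

(a) × 2: (2)·(-26.0) = -52.0 kcal/mol
(b) reversed: +24.8 kcal/mol
Since enthalpy is a state function, ΔH_rxn = (2)·(-26.0) + (-1)·(-24.8) = -27.2 kcal/mol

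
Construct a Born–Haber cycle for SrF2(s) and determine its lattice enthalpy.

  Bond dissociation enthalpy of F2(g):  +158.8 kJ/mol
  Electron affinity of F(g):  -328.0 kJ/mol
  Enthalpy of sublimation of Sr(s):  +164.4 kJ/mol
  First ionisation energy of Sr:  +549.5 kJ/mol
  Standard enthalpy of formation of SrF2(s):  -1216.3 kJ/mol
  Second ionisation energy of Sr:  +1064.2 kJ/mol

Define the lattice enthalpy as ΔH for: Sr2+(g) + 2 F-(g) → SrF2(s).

U = -2497.2 kJ/mol

ΔHf° = 1·ΔHsub + 1·(ΣIE) + 1·D(F2) + 2·EA + U
-1216.3 = 1·(+164.4) + 1·(+1613.7) + 1·(+158.8) + 2·(-328.0) + U
U = -1216.3 − (+1280.9) = -2497.2 kJ/mol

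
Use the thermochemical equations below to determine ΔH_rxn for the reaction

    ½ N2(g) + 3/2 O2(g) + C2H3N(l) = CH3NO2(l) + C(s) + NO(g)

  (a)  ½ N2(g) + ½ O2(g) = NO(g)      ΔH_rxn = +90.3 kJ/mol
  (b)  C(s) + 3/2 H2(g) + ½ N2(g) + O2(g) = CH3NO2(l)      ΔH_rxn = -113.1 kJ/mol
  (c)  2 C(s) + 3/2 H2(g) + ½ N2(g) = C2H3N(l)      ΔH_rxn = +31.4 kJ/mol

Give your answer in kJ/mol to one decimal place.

ΔH_rxn = -54.2 kJ/mol

(a) as written: +90.3 kJ/mol
(b) as written: -113.1 kJ/mol
(c) reversed: -31.4 kJ/mol
By Hess's law, ΔH_rxn = (+90.3) + (-113.1) + (-31.4) = -54.2 kJ/mol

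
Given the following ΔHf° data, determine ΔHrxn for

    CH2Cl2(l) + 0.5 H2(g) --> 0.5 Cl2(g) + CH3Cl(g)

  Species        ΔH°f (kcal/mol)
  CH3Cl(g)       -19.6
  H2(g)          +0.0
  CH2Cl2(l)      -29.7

Products: 1/2·(+0.0) + 1·(-19.6) = -19.6
Reactants: 1·(-29.7) + 1/2·(+0.0) = -29.7
ΔHrxn = (-19.6) − (-29.7) = 10.1 kcal/mol

ΔHrxn = 10.1 kcal/mol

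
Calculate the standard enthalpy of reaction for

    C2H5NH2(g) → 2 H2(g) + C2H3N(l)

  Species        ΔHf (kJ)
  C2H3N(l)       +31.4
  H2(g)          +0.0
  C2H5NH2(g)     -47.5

ΔHrxn = 78.9 kJ

Products: 2·(+0.0) + 1·(+31.4) = +31.4
Reactants: 1·(-47.5) = -47.5
ΔHrxn = (+31.4) − (-47.5) = 78.9 kJ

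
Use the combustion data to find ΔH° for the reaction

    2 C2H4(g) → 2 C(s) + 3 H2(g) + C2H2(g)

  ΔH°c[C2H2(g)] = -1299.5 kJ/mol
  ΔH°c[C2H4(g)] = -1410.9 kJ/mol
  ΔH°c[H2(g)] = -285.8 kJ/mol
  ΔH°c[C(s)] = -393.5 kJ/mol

ΔH° = 122.1 kJ/mol

With combustion enthalpies, reactants minus products:
= [2·(-1410.9)] − [2·(-393.5) + 3·(-285.8) + 1·(-1299.5)]
= 122.1 kJ/mol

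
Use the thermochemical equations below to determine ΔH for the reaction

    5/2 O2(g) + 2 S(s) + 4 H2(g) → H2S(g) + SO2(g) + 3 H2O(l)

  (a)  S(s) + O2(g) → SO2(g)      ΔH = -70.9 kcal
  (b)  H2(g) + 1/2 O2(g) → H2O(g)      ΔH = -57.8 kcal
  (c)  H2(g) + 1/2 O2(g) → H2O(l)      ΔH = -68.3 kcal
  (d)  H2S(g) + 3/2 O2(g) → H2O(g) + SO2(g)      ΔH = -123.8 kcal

(a) × 2: (2)·(-70.9) = -141.8 kcal
(b) as written: -57.8 kcal
(c) × 3: (3)·(-68.3) = -204.9 kcal
(d) reversed: +123.8 kcal
Combining the equations, ΔH = (2)·(-70.9) + (1)·(-57.8) + (3)·(-68.3) + (-1)·(-123.8) = -280.7 kcal

ΔH = -280.7 kcal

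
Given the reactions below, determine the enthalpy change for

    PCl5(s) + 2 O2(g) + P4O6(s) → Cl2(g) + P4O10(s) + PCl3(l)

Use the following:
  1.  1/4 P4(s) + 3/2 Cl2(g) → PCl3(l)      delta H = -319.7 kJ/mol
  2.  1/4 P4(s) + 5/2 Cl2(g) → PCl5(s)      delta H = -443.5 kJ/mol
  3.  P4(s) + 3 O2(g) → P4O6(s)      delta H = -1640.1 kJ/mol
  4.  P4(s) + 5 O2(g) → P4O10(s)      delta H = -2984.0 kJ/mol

eq. 1 as written: -319.7 kJ/mol
eq. 2 reversed: +443.5 kJ/mol
eq. 3 reversed: +1640.1 kJ/mol
eq. 4 as written: -2984.0 kJ/mol
By Hess's law, delta H = (-319.7) + (+443.5) + (+1640.1) + (-2984.0) = -1220.1 kJ/mol

delta H = -1220.1 kJ/mol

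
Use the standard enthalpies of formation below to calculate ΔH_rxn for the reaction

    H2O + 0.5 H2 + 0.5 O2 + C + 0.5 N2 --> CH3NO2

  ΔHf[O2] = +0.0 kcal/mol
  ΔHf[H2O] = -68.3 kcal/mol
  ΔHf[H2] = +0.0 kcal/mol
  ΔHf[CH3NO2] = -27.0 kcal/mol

ΔH_rxn = 41.3 kcal/mol

Products: 1·(-27.0) = -27.0
Reactants: 1·(-68.3) + 1/2·(+0.0) + 1/2·(+0.0) + 1·(+0.0) + 1/2·(+0.0) = -68.3
ΔH_rxn = (-27.0) − (-68.3) = 41.3 kcal/mol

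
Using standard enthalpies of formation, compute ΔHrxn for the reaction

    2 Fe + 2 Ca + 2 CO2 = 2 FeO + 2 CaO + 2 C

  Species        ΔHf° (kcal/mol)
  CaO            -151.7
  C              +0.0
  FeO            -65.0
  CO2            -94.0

ΔH°rxn = Σ nΔHf°(products) − Σ nΔHf°(reactants).
Products: 2·(-65.0) + 2·(-151.7) + 2·(+0.0) = -433.4
Reactants: 2·(+0.0) + 2·(+0.0) + 2·(-94.0) = -188.0
ΔHrxn = (-433.4) − (-188.0) = -245.4 kcal/mol

ΔHrxn = -245.4 kcal/mol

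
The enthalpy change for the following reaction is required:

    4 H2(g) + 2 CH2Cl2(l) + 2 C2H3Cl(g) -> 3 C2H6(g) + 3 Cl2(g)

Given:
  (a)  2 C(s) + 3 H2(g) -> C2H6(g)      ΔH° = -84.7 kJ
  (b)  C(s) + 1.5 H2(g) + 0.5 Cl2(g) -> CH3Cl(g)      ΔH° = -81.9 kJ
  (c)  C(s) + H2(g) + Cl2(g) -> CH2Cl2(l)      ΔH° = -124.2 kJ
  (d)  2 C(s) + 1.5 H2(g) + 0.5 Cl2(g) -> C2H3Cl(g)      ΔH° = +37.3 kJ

ΔH° = -80.3 kJ

(a) × 3 (scale by 3 for the 3 C2H6(g)): (3)·(-84.7) = -254.1 kJ
(b): not needed (CH3Cl(g) appears nowhere else).
(c) reversed and × 2 (reverse to put CH2Cl2(l) on the reactant side; ×2 to match 2 CH2Cl2(l) in the target): (-2)·(-124.2) = +248.4 kJ
(d) reversed and × 2 (C2H3Cl(g) must end up as a reactant; ×2 to match 2 C2H3Cl(g) in the target): (-2)·(+37.3) = -74.6 kJ
Combining the equations, ΔH° = (-254.1) + (+248.4) + (-74.6) = -80.3 kJ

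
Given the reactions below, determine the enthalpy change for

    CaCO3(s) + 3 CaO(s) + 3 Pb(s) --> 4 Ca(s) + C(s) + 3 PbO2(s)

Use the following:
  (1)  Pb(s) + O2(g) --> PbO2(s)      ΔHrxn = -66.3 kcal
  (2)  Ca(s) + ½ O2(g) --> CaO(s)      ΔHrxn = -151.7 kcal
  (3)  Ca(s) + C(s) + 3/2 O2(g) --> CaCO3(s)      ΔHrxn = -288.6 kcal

(1) × 3: (3)·(-66.3) = -198.9 kcal
(2) reversed and × 3: (-3)·(-151.7) = +455.1 kcal
(3) reversed: +288.6 kcal
ΔHrxn = (3)·(-66.3) + (-3)·(-151.7) + (-1)·(-288.6) = 544.8 kcal

ΔHrxn = 544.8 kcal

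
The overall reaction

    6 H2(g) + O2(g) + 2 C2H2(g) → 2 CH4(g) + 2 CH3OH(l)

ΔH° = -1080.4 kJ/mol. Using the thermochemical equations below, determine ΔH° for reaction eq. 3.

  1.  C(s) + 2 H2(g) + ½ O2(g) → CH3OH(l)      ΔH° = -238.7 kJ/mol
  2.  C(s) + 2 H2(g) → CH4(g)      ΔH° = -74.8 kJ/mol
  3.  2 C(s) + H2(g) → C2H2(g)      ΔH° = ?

eq. 1 × 2: (2)·(-238.7) = -477.4 kJ/mol
eq. 2 × 2: (2)·(-74.8) = -149.6 kJ/mol
eq. 3 reversed and × 2: contributes −2·x
-1080.4 = (-477.4) + (-149.6) − 2·x
x = (-1080.4 − (-627.0)) / (-2) = 226.7 kJ/mol

ΔH° = 226.7 kJ/mol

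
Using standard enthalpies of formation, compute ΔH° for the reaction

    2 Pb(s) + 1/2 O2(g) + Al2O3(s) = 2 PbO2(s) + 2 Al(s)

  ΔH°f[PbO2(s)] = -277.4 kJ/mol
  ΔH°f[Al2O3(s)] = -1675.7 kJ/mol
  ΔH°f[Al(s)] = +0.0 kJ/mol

ΔH°rxn = Σ nΔHf°(products) − Σ nΔHf°(reactants).
Products: 2·(-277.4) + 2·(+0.0) = -554.8
Reactants: 2·(+0.0) + 1/2·(+0.0) + 1·(-1675.7) = -1675.7
ΔH° = (-554.8) − (-1675.7) = 1120.9 kJ/mol

ΔH° = 1120.9 kJ/mol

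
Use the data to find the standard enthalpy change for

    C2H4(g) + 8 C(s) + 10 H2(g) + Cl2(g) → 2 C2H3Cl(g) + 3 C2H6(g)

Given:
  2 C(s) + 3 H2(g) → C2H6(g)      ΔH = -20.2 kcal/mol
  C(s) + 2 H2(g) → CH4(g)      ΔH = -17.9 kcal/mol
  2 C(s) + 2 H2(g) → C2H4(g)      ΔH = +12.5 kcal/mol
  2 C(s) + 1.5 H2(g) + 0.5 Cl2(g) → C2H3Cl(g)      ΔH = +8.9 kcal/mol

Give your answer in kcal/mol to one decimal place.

ΔH = -55.3 kcal/mol

equation 1 × 3: (3)·(-20.2) = -60.6 kcal/mol
equation 2: not needed.
equation 3 reversed: -12.5 kcal/mol
equation 4 × 2: (2)·(+8.9) = +17.8 kcal/mol
Combining the equations, ΔH = (3)·(-20.2) + (-1)·(+12.5) + (2)·(+8.9) = -55.3 kcal/mol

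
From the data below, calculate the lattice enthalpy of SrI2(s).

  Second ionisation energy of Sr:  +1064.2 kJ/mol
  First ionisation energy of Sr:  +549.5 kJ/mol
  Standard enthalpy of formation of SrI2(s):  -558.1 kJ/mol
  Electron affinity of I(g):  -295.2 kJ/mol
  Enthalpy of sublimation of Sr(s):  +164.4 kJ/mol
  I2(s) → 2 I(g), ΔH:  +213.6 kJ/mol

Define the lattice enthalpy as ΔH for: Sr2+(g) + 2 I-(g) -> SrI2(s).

ΔHf° = 1·ΔHsub + 1·(ΣIE) + 1·D(I2) + 2·EA + U
-558.1 = 1·(+164.4) + 1·(+1613.7) + 1·(+213.6) + 2·(-295.2) + U
U = -558.1 − (+1401.3) = -1959.4 kJ/mol

U = -1959.4 kJ/mol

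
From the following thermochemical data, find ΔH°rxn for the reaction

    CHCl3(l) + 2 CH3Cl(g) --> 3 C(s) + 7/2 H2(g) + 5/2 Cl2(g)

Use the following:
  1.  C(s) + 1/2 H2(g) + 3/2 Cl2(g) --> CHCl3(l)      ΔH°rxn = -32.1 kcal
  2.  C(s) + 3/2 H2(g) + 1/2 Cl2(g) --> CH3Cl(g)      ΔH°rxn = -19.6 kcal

ΔH°rxn = 71.3 kcal

eq. 1 reversed: +32.1 kcal
eq. 2 reversed and × 2: (-2)·(-19.6) = +39.2 kcal
ΔH°rxn = (+32.1) + (+39.2) = 71.3 kcal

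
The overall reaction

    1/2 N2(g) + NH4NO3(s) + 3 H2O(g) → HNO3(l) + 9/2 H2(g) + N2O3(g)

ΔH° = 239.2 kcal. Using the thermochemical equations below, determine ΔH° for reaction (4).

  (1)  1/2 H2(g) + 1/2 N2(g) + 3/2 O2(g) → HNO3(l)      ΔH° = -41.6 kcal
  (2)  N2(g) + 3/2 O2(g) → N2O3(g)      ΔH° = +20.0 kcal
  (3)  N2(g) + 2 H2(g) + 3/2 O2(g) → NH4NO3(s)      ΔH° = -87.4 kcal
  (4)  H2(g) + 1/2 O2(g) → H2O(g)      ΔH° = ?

ΔH° = -57.8 kcal

(1) as written: -41.6 kcal
(2) as written: +20.0 kcal
(3) reversed: +87.4 kcal
(4) reversed and × 3: contributes −3·x
+239.2 = (-41.6) + (+20.0) + (+87.4) − 3·x
x = (+239.2 − (+65.8)) / (-3) = -57.8 kcal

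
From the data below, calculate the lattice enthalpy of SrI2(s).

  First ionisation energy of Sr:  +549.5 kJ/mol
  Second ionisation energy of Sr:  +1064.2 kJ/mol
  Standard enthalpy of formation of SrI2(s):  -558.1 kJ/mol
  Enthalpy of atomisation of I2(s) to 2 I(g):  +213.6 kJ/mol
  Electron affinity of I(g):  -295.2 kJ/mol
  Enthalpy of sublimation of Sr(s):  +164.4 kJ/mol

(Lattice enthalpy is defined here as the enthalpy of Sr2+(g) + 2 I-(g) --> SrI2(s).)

ΔHf° = 1·ΔHsub + 1·(ΣIE) + 1·D(I2) + 2·EA + U
-558.1 = 1·(+164.4) + 1·(+1613.7) + 1·(+213.6) + 2·(-295.2) + U
U = -558.1 − (+1401.3) = -1959.4 kJ/mol

U = -1959.4 kJ/mol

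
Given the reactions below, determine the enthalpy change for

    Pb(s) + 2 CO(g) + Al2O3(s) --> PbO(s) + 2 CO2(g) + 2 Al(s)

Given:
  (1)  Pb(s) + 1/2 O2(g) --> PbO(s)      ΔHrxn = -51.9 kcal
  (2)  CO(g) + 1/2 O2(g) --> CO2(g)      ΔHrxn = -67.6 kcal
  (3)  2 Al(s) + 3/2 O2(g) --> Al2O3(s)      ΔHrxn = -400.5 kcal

(1) as written (PbO(s) already on the product side): -51.9 kcal
(2) × 2 (scale by 2 for the 2 CO(g)): (2)·(-67.6) = -135.2 kcal
(3) reversed (reverse to put Al2O3(s) on the reactant side): +400.5 kcal
Since enthalpy is a state function, ΔHrxn = (1)·(-51.9) + (2)·(-67.6) + (-1)·(-400.5) = 213.4 kcal

ΔHrxn = 213.4 kcal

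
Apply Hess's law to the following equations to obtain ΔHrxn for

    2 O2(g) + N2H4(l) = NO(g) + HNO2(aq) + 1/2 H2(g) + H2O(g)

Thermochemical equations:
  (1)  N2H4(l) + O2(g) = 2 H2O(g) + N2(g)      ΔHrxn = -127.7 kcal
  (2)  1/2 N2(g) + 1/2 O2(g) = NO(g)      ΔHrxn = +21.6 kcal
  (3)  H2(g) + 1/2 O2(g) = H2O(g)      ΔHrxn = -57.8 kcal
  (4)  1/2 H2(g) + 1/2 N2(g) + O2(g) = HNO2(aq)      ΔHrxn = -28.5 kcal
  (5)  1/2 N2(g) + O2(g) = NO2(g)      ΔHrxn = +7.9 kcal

ΔHrxn = -76.8 kcal

(1) as written (N2H4(l) already on the reactant side): -127.7 kcal
(2) as written (NO(g) already on the product side): +21.6 kcal
(3) reversed: +57.8 kcal
(4) as written (HNO2(aq) already on the product side): -28.5 kcal
(5): not needed (NO2(g) appears nowhere else).
ΔHrxn = (1)·(-127.7) + (1)·(+21.6) + (-1)·(-57.8) + (1)·(-28.5) = -76.8 kcal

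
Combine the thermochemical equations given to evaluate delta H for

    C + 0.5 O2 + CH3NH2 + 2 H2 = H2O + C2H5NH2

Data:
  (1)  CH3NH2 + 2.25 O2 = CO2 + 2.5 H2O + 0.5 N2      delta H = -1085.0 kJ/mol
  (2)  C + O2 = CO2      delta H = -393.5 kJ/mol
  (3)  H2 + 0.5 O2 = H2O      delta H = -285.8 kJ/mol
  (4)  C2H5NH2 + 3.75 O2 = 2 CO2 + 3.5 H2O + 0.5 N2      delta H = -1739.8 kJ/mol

(1) as written: -1085.0 kJ/mol
(2) as written: -393.5 kJ/mol
(3) × 2: (2)·(-285.8) = -571.6 kJ/mol
(4) reversed: +1739.8 kJ/mol
Since enthalpy is a state function, delta H = (1)·(-1085.0) + (1)·(-393.5) + (2)·(-285.8) + (-1)·(-1739.8) = -310.3 kJ/mol

delta H = -310.3 kJ/mol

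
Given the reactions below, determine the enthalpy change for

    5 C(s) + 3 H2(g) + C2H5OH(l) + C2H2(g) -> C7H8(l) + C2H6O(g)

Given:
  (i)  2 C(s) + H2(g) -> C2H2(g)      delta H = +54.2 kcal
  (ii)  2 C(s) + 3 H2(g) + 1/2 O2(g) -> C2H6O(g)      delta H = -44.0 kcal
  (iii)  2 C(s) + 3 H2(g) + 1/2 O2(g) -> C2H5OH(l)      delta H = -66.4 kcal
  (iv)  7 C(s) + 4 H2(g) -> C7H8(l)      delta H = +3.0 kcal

delta H = -28.8 kcal

(i) reversed: -54.2 kcal
(ii) as written: -44.0 kcal
(iii) reversed: +66.4 kcal
(iv) as written: +3.0 kcal
Summing the manipulated equations, delta H = (-1)·(+54.2) + (1)·(-44.0) + (-1)·(-66.4) + (1)·(+3.0) = -28.8 kcal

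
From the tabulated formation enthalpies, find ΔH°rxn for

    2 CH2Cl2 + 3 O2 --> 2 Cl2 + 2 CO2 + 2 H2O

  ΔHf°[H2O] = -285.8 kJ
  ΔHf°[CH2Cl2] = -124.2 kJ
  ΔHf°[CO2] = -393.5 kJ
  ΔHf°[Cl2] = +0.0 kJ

ΔH°rxn = -1110.2 kJ

ΔH°rxn = Σ nΔHf°(products) − Σ nΔHf°(reactants).
Products: 2·(+0.0) + 2·(-393.5) + 2·(-285.8) = -1358.6
Reactants: 2·(-124.2) + 3·(+0.0) = -248.4
ΔH°rxn = (-1358.6) − (-248.4) = -1110.2 kJ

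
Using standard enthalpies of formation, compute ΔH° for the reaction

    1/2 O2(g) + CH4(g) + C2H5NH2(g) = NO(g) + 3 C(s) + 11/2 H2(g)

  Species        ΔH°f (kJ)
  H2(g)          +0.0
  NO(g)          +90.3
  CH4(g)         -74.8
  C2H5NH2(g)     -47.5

ΔH° = 212.6 kJ

Products: 1·(+90.3) + 3·(+0.0) + 11/2·(+0.0) = +90.3
Reactants: 1/2·(+0.0) + 1·(-74.8) + 1·(-47.5) = -122.3
ΔH° = (+90.3) − (-122.3) = 212.6 kJ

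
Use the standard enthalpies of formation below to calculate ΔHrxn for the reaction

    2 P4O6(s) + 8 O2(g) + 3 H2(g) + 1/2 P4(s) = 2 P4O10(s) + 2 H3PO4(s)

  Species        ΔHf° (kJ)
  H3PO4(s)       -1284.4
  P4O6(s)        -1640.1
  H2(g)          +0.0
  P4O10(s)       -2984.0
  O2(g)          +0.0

ΔH°rxn = Σ nΔHf°(products) − Σ nΔHf°(reactants).
Products: 2·(-2984.0) + 2·(-1284.4) = -8536.8
Reactants: 2·(-1640.1) + 8·(+0.0) + 3·(+0.0) + 1/2·(+0.0) = -3280.2
ΔHrxn = (-8536.8) − (-3280.2) = -5256.6 kJ

ΔHrxn = -5256.6 kJ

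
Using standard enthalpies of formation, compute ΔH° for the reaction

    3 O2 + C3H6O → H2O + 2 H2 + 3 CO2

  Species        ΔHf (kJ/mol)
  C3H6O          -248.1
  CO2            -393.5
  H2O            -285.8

Products: 1·(-285.8) + 2·(+0.0) + 3·(-393.5) = -1466.3
Reactants: 3·(+0.0) + 1·(-248.1) = -248.1
ΔH° = (-1466.3) − (-248.1) = -1218.2 kJ/mol

ΔH° = -1218.2 kJ/mol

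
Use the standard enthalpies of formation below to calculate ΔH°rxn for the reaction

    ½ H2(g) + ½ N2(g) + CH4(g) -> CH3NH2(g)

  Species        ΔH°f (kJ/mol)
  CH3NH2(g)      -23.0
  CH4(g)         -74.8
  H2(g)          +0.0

ΔH°rxn = 51.8 kJ/mol

ΔH°rxn = Σ nΔHf°(products) − Σ nΔHf°(reactants).
Products: 1·(-23.0) = -23.0
Reactants: 1/2·(+0.0) + 1/2·(+0.0) + 1·(-74.8) = -74.8
ΔH°rxn = (-23.0) − (-74.8) = 51.8 kJ/mol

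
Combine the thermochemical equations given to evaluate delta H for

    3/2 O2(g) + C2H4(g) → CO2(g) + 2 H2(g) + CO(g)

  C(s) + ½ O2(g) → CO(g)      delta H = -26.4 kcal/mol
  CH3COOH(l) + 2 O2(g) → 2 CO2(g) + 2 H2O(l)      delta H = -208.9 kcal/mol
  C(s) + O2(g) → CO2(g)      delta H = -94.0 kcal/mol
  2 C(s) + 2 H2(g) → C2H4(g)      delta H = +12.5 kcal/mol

equation 1 as written: -26.4 kcal/mol
equation 2: not needed.
equation 3 as written: -94.0 kcal/mol
equation 4 reversed: -12.5 kcal/mol
Since enthalpy is a state function, delta H = (-26.4) + (-94.0) + (-12.5) = -132.9 kcal/mol

delta H = -132.9 kcal/mol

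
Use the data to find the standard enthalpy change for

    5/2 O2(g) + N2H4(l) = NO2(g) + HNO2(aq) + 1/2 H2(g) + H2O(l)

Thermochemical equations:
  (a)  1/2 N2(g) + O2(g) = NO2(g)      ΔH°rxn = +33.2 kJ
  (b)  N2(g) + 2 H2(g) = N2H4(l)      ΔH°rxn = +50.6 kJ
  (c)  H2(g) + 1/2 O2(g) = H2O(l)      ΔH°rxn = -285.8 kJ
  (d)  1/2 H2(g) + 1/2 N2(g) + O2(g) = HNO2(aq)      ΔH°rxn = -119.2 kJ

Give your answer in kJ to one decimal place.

ΔH°rxn = -422.4 kJ

(a) as written: +33.2 kJ
(b) reversed: -50.6 kJ
(c) as written: -285.8 kJ
(d) as written: -119.2 kJ
Combining the equations, ΔH°rxn = (1)·(+33.2) + (-1)·(+50.6) + (1)·(-285.8) + (1)·(-119.2) = -422.4 kJ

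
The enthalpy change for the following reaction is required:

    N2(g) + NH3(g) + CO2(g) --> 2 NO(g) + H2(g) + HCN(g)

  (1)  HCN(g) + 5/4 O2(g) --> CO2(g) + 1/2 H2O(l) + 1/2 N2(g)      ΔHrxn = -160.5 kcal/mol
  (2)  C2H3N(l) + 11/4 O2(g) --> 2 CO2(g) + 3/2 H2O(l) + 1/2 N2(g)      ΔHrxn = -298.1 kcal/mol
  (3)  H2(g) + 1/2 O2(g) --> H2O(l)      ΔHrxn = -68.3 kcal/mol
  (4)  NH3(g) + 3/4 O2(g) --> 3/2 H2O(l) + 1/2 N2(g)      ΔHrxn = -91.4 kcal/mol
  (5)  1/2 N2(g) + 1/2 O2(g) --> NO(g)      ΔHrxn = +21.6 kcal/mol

(1) reversed (HCN(g) must end up as a product): +160.5 kcal/mol
(2): not needed (C2H3N(l) appears nowhere else).
(3) reversed (reverse to put H2(g) on the product side): +68.3 kcal/mol
(4) as written (NH3(g) already on the reactant side): -91.4 kcal/mol
(5) × 2 (×2 to match 2 NO(g) in the target): (2)·(+21.6) = +43.2 kcal/mol
Since enthalpy is a state function, ΔHrxn = (+160.5) + (+68.3) + (-91.4) + (+43.2) = 180.6 kcal/mol

ΔHrxn = 180.6 kcal/mol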